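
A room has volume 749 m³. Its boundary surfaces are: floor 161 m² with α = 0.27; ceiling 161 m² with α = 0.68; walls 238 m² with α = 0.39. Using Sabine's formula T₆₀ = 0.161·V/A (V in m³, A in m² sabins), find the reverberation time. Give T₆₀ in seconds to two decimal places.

A = Σ Sᵢαᵢ = 161·0.27 + 161·0.68 + 238·0.39 = 245.77 m².
T₆₀ = 0.161·V/A = 0.161·749/245.77 = 0.491 s.

0.49 s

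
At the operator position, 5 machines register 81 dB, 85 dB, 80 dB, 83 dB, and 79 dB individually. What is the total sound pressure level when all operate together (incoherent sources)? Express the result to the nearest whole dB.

For uncorrelated sources the intensities add, so convert each level to linear form, sum, and take 10·log₁₀ of the total.
Σ 10^(L/10) = 10^(81/10) + 10^(85/10) + 10^(80/10) + 10^(83/10) + 10^(79/10) = 8.211e+08.
L_total = 10·log₁₀(8.211e+08) = 89.14 dB.

89 dB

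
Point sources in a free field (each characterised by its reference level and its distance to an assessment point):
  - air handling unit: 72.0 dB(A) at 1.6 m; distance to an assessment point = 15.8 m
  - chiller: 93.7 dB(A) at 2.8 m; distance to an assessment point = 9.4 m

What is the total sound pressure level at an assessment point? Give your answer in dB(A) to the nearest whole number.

83 dB(A)

First find each source's level at the receiver (point-source: −20·log₁₀(r/r_ref)), then combine on an intensity basis.
air handling unit: 72.0 − 20·log₁₀(15.8/1.6) = 72.0 − 19.89 = 52.11 dB(A).
chiller: 93.7 − 20·log₁₀(9.4/2.8) = 93.7 − 10.52 = 83.18 dB(A).
Σ 10^(L/10) = 2.082e+08 → L_total = 10·log₁₀(2.082e+08) = 83.18 dB(A).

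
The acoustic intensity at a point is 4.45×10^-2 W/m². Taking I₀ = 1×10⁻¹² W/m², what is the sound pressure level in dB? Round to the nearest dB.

Dividing by I₀ shifts the exponent by 12: I/I₀ = 4.45×10^10.
L = 10·(0.6484 + 10) = 106.48 dB.

106 dB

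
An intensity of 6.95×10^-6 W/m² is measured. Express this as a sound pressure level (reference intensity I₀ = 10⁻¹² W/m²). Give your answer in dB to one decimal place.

68.4 dB

I/I₀ = 6.95×10^-6/10⁻¹² = 6.95×10^6, and L = 10·log₁₀(I/I₀).
L = 10·(0.8420 + 6) = 68.42 dB.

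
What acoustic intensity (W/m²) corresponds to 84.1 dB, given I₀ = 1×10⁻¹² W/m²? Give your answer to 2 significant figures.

I/I₀ = 10^(84.1/10) = 2.57e+08, so I = 2.57e+08 × 10⁻¹² W/m².

0.00026 W/m²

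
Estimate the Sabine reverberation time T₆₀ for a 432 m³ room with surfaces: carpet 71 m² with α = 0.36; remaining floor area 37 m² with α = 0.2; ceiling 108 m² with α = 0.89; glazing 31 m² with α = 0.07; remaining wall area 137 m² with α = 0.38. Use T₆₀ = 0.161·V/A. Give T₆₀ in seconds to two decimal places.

0.38 s

A = Σ Sᵢαᵢ = 71·0.36 + 37·0.2 + 108·0.89 + 31·0.07 + 137·0.38 = 183.31 m².
T₆₀ = 0.161·V/A = 0.161·432/183.31 = 0.379 s.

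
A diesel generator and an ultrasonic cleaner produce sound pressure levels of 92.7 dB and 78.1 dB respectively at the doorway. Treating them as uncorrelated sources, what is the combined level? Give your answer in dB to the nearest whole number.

For uncorrelated sources the intensities add, so convert each level to linear form, sum, and take 10·log₁₀ of the total.
Σ 10^(L/10) = 10^(92.7/10) + 10^(78.1/10) = 1.927e+09.
L_total = 10·log₁₀(1.927e+09) = 92.85 dB.

93 dB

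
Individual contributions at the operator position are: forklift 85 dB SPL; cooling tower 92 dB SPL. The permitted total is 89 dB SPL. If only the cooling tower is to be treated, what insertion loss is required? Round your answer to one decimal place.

5.2 dB

The untreated sources together contribute 10^(85/10) = 3.162e+08, i.e. 85.00 dB SPL.
To meet 89 dB SPL overall, the treated cooling tower may contribute at most 10^(89/10) − 3.162e+08 = 4.781e+08, i.e. 86.80 dB SPL.
So the cooling tower must be reduced from 92 to 86.80 dB SPL: IL = 5.20 dB.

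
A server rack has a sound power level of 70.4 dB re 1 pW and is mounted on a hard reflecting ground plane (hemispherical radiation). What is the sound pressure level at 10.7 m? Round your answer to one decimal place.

Free-field hemispherical radiation: L_p = L_w − 10·log₁₀(2π·r²), r = 10.7 m.
2π·r² = 719.4 m², 10·log₁₀ of that is 28.569 dB.
L_p = 70.4 − 28.569 = 41.83 dB.

41.8 dB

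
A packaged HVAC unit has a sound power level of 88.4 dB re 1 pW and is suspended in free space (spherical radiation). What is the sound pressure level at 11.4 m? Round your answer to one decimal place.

The power spreads over a sphere of area 4π·r², so L_p = L_w − 10·log₁₀(4π·r²).
4π·r² = 1633 m², 10·log₁₀ of that is 32.130 dB.
L_p = 88.4 − 32.130 = 56.27 dB.

56.3 dB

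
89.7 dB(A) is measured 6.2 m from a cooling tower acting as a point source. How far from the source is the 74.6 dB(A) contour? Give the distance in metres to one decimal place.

Point-source spreading drops the level by 20·log₁₀(r₂/r₁); inverting, r₂/r₁ = 10^(ΔL/20).
r₂ = 6.2·10^((89.7−74.6)/20) = 6.2·10^(15.1/20) = 35.27 m.

35.3 m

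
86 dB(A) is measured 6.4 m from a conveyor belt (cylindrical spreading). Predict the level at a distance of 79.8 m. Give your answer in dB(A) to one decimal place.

75.0 dB(A)

For a line source, L₂ = L₁ − 10·log₁₀(r₂/r₁).
L₂ = 86 − 10·log₁₀(79.8/6.4) = 86 − 10.958 = 75.04 dB(A).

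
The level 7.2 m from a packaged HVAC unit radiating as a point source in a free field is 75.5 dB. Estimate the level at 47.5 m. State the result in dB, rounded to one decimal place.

Spherical spreading from a point source gives a 20·log₁₀(r₂/r₁) drop.
L₂ = 75.5 − 20·log₁₀(47.5/7.2) = 75.5 − 16.387 = 59.11 dB.

59.1 dB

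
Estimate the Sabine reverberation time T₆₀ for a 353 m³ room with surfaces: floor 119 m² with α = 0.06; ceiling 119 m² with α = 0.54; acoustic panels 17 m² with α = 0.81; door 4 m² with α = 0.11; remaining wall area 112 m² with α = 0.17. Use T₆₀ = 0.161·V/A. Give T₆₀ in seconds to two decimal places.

0.54 s

Total absorption A = 119·0.06 + 119·0.54 + 17·0.81 + 4·0.11 + 112·0.17 = 104.65 m² sabins.
T₆₀ = 0.161·V/A = 0.161·353/104.65 = 0.543 s.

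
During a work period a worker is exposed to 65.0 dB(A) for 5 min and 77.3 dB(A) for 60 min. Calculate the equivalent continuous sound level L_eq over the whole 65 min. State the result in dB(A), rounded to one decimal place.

Weight each interval's intensity by its duration and average over T = 65 min:
Σ tᵢ·10^(Lᵢ/10) = 5·10^(65.0/10) + 60·10^(77.3/10) = 3.238e+09.
L_eq = 10·log₁₀(3.238e+09/65) = 76.97 dB(A).

77.0 dB(A)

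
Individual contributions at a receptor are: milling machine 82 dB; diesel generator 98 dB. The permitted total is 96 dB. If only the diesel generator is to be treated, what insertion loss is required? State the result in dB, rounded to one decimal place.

Fixed contribution from the other source: Σ 10^(L/10) = 10^(82/10) = 1.585e+08 (82.00 dB).
To meet 96 dB overall, the treated diesel generator may contribute at most 10^(96/10) − 1.585e+08 = 3.823e+09, i.e. 95.82 dB.
So the diesel generator must be reduced from 98 to 95.82 dB: IL = 2.18 dB.

2.2 dB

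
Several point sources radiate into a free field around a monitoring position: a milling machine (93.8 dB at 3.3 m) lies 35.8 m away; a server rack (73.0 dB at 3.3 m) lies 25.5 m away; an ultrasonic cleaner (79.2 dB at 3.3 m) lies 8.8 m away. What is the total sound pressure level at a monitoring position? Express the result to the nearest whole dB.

75 dB

Propagate each source to the receiver with L = L_ref − 20·log₁₀(r/r_ref), then add intensities.
milling machine: 93.8 − 20·log₁₀(35.8/3.3) = 93.8 − 20.71 = 73.09 dB.
server rack: 73.0 − 20·log₁₀(25.5/3.3) = 73.0 − 17.76 = 55.24 dB.
ultrasonic cleaner: 79.2 − 20·log₁₀(8.8/3.3) = 79.2 − 8.52 = 70.68 dB.
Σ 10^(L/10) = 3.241e+07 → L_total = 10·log₁₀(3.241e+07) = 75.11 dB.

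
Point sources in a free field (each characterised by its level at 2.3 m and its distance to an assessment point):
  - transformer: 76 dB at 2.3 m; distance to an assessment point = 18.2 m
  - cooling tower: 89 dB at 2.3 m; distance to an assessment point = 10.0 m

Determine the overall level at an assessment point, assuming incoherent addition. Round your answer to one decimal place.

Apply inverse-square spreading to bring every level to the receiver, then sum 10^(L/10).
transformer: 76 − 20·log₁₀(18.2/2.3) = 76 − 17.97 = 58.03 dB.
cooling tower: 89 − 20·log₁₀(10.0/2.3) = 89 − 12.77 = 76.23 dB.
Σ 10^(L/10) = 4.266e+07 → L_total = 10·log₁₀(4.266e+07) = 76.30 dB.

76.3 dB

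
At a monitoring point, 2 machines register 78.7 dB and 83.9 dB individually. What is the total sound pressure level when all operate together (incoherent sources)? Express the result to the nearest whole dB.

Incoherent sources combine by intensity addition: L_total = 10·log₁₀(Σ 10^(L_i/10)).
Σ 10^(L/10) = 10^(78.7/10) + 10^(83.9/10) = 3.196e+08.
L_total = 10·log₁₀(3.196e+08) = 85.05 dB.

85 dB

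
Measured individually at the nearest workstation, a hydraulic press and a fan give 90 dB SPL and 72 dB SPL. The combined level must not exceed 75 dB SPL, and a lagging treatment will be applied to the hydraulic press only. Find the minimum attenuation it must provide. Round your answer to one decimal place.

Fixed contribution from the other source: Σ 10^(L/10) = 10^(72/10) = 1.585e+07 (72.00 dB SPL).
To meet 75 dB SPL overall, the treated hydraulic press may contribute at most 10^(75/10) − 1.585e+07 = 1.577e+07, i.e. 71.98 dB SPL.
Required insertion loss = 90 − 71.98 = 18.02 dB.

18.0 dB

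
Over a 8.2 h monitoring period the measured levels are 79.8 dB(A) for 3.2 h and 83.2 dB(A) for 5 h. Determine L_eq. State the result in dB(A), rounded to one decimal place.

L_eq = 10·log₁₀[(1/T)·Σ tᵢ·10^(Lᵢ/10)] with T = 8.2 h.
Σ tᵢ·10^(Lᵢ/10) = 3.2·10^(79.8/10) + 5·10^(83.2/10) = 1.350e+09.
L_eq = 10·log₁₀(1.350e+09/8.2) = 82.17 dB(A).

82.2 dB(A)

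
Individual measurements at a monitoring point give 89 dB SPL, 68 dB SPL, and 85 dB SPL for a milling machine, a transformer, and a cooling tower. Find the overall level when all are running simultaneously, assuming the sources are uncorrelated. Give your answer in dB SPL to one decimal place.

90.5 dB SPL

Incoherent sources combine by intensity addition: L_total = 10·log₁₀(Σ 10^(L_i/10)).
Σ 10^(L/10) = 10^(89/10) + 10^(68/10) + 10^(85/10) = 1.117e+09.
L_total = 10·log₁₀(1.117e+09) = 90.48 dB SPL.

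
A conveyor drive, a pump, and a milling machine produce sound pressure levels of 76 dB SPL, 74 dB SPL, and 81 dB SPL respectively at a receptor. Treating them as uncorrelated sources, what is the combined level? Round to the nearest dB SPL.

Incoherent sources combine by intensity addition: L_total = 10·log₁₀(Σ 10^(L_i/10)).
Σ 10^(L/10) = 10^(76/10) + 10^(74/10) + 10^(81/10) = 1.908e+08.
L_total = 10·log₁₀(1.908e+08) = 82.81 dB SPL.

83 dB SPL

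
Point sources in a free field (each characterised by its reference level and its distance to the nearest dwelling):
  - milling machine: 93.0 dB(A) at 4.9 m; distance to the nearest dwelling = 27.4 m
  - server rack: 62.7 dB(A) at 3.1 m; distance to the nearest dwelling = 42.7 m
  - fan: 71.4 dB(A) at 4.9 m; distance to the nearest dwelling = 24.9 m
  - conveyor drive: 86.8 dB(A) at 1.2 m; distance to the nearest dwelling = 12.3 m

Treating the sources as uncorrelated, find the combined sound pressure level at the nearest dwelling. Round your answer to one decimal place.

78.4 dB(A)

Apply inverse-square spreading to bring every level to the receiver, then sum 10^(L/10).
milling machine: 93.0 − 20·log₁₀(27.4/4.9) = 93.0 − 14.95 = 78.05 dB(A).
server rack: 62.7 − 20·log₁₀(42.7/3.1) = 62.7 − 22.78 = 39.92 dB(A).
fan: 71.4 − 20·log₁₀(24.9/4.9) = 71.4 − 14.12 = 57.28 dB(A).
conveyor drive: 86.8 − 20·log₁₀(12.3/1.2) = 86.8 − 20.21 = 66.59 dB(A).
Σ 10^(L/10) = 6.891e+07 → L_total = 10·log₁₀(6.891e+07) = 78.38 dB(A).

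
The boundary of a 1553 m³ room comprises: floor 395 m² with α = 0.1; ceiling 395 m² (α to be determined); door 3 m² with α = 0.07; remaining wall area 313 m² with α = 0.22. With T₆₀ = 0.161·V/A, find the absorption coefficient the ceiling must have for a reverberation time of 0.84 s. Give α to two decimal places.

From T₆₀ = 0.161·V/A, the target T₆₀ = 0.84 s needs A = 0.161·1553/0.84 = 297.66 m².
Absorption from the other surfaces = 395·0.1 + 3·0.07 + 313·0.22 = 108.57 m², so the ceiling must supply 189.09 m² over 395 m².
α = 189.09/395 = 0.479.

0.48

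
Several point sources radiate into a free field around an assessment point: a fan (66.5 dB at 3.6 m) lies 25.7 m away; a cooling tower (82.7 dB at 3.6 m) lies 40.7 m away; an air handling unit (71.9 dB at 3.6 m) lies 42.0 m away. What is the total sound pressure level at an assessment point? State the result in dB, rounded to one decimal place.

Apply inverse-square spreading to bring every level to the receiver, then sum 10^(L/10).
fan: 66.5 − 20·log₁₀(25.7/3.6) = 66.5 − 17.07 = 49.43 dB.
cooling tower: 82.7 − 20·log₁₀(40.7/3.6) = 82.7 − 21.07 = 61.63 dB.
air handling unit: 71.9 − 20·log₁₀(42.0/3.6) = 71.9 − 21.34 = 50.56 dB.
Σ 10^(L/10) = 1.658e+06 → L_total = 10·log₁₀(1.658e+06) = 62.20 dB.

62.2 dB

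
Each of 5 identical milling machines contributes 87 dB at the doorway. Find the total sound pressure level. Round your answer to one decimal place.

N identical incoherent sources raise the level by 10·log₁₀ N.
L_total = 87 + 10·log₁₀(5) = 87 + 6.990 = 93.99 dB.

94.0 dB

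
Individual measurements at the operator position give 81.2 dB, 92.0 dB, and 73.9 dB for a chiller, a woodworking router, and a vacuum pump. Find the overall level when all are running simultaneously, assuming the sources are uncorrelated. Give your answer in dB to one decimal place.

Incoherent sources combine by intensity addition: L_total = 10·log₁₀(Σ 10^(L_i/10)).
Σ 10^(L/10) = 10^(81.2/10) + 10^(92.0/10) + 10^(73.9/10) = 1.741e+09.
L_total = 10·log₁₀(1.741e+09) = 92.41 dB.

92.4 dB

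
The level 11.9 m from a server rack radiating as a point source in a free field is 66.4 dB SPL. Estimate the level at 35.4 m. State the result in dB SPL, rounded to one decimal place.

Point-source attenuation: ΔL = 20·log₁₀(r₂/r₁) = 20·log₁₀(35.4/11.9) = 9.469 dB.
L₂ = 66.4 − 20·log₁₀(35.4/11.9) = 66.4 − 9.469 = 56.93 dB SPL.

56.9 dB SPL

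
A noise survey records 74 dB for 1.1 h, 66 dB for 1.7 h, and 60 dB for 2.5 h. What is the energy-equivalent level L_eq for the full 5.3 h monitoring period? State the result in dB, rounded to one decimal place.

L_eq = 10·log₁₀[(1/T)·Σ tᵢ·10^(Lᵢ/10)] with T = 5.3 h.
Σ tᵢ·10^(Lᵢ/10) = 1.1·10^(74/10) + 1.7·10^(66/10) + 2.5·10^(60/10) = 3.690e+07.
L_eq = 10·log₁₀(3.690e+07/5.3) = 68.43 dB.

68.4 dB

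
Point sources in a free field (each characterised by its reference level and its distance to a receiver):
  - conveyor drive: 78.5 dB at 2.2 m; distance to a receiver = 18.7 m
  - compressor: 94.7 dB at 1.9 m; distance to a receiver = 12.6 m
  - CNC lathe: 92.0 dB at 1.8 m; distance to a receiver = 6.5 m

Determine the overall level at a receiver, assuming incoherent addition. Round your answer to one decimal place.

82.8 dB

Propagate each source to the receiver with L = L_ref − 20·log₁₀(r/r_ref), then add intensities.
conveyor drive: 78.5 − 20·log₁₀(18.7/2.2) = 78.5 − 18.59 = 59.91 dB.
compressor: 94.7 − 20·log₁₀(12.6/1.9) = 94.7 − 16.43 = 78.27 dB.
CNC lathe: 92.0 − 20·log₁₀(6.5/1.8) = 92.0 − 11.15 = 80.85 dB.
Σ 10^(L/10) = 1.896e+08 → L_total = 10·log₁₀(1.896e+08) = 82.78 dB.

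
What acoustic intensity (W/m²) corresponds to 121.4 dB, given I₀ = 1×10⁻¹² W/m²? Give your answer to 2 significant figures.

1.4 W/m²

L = 10·log₁₀(I/I₀) ⇒ I = I₀·10^(L/10) = 10⁻¹² × 10^12.14.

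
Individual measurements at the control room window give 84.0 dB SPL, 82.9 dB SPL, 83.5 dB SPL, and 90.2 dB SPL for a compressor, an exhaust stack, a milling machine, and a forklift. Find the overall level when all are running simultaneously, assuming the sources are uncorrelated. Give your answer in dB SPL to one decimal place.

92.3 dB SPL

Incoherent sources combine by intensity addition: L_total = 10·log₁₀(Σ 10^(L_i/10)).
Σ 10^(L/10) = 10^(84.0/10) + 10^(82.9/10) + 10^(83.5/10) + 10^(90.2/10) = 1.717e+09.
L_total = 10·log₁₀(1.717e+09) = 92.35 dB SPL.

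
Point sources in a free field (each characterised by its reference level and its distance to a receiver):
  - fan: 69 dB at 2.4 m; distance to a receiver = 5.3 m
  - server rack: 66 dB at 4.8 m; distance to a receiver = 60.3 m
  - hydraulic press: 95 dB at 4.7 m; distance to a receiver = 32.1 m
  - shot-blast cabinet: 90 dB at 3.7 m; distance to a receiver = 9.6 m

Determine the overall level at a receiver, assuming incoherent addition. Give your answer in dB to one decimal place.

83.4 dB

Propagate each source to the receiver with L = L_ref − 20·log₁₀(r/r_ref), then add intensities.
fan: 69 − 20·log₁₀(5.3/2.4) = 69 − 6.88 = 62.12 dB.
server rack: 66 − 20·log₁₀(60.3/4.8) = 66 − 21.98 = 44.02 dB.
hydraulic press: 95 − 20·log₁₀(32.1/4.7) = 95 − 16.69 = 78.31 dB.
shot-blast cabinet: 90 − 20·log₁₀(9.6/3.7) = 90 − 8.28 = 81.72 dB.
Σ 10^(L/10) = 2.180e+08 → L_total = 10·log₁₀(2.180e+08) = 83.38 dB.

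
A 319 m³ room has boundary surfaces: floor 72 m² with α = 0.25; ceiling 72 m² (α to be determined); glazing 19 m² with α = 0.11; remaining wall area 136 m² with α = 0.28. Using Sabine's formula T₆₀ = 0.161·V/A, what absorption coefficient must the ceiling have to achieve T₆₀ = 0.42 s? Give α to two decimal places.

Required total absorption A = 0.161·319/0.42 = 122.28 m².
Absorption from the other surfaces = 72·0.25 + 19·0.11 + 136·0.28 = 58.17 m², so the ceiling must supply 64.11 m² over 72 m².
α = 64.11/72 = 0.890.

0.89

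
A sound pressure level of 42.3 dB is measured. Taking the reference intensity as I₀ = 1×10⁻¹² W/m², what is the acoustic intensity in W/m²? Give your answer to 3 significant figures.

1.70e-08 W/m²

I/I₀ = 10^(42.3/10) = 1.698e+04, so I = 1.698e+04 × 10⁻¹² W/m².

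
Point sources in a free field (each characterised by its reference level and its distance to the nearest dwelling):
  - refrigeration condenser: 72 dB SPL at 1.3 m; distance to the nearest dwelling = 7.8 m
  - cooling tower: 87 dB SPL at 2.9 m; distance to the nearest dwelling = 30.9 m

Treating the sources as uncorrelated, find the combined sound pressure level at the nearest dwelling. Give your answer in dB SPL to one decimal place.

66.9 dB SPL

First find each source's level at the receiver (point-source: −20·log₁₀(r/r_ref)), then combine on an intensity basis.
refrigeration condenser: 72 − 20·log₁₀(7.8/1.3) = 72 − 15.56 = 56.44 dB SPL.
cooling tower: 87 − 20·log₁₀(30.9/2.9) = 87 − 20.55 = 66.45 dB SPL.
Σ 10^(L/10) = 4.855e+06 → L_total = 10·log₁₀(4.855e+06) = 66.86 dB SPL.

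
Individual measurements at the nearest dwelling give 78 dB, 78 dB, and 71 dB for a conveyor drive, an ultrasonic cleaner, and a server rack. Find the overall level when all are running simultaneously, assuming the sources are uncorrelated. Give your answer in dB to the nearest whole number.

For uncorrelated sources the intensities add, so convert each level to linear form, sum, and take 10·log₁₀ of the total.
Σ 10^(L/10) = 10^(78/10) + 10^(78/10) + 10^(71/10) = 1.388e+08.
L_total = 10·log₁₀(1.388e+08) = 81.42 dB.

81 dB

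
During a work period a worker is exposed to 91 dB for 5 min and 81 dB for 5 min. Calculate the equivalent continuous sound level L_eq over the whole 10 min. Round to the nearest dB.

88 dB

Weight each interval's intensity by its duration and average over T = 10 min:
Σ tᵢ·10^(Lᵢ/10) = 5·10^(91/10) + 5·10^(81/10) = 6.924e+09.
L_eq = 10·log₁₀(6.924e+09/10) = 88.40 dB.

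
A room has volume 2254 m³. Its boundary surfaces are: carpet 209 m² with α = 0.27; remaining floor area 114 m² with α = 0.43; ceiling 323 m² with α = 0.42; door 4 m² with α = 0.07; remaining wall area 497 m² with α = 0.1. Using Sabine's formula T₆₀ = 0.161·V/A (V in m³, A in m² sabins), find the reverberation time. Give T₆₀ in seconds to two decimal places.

1.25 s

A = Σ Sᵢαᵢ = 209·0.27 + 114·0.43 + 323·0.42 + 4·0.07 + 497·0.1 = 291.09 m².
T₆₀ = 0.161·V/A = 0.161·2254/291.09 = 1.247 s.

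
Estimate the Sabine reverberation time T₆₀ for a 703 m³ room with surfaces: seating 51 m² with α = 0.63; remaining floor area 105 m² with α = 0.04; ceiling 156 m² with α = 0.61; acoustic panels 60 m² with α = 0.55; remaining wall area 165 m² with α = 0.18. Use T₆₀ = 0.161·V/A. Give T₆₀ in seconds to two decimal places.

0.58 s

A = Σ Sᵢαᵢ = 51·0.63 + 105·0.04 + 156·0.61 + 60·0.55 + 165·0.18 = 194.19 m².
T₆₀ = 0.161·V/A = 0.161·703/194.19 = 0.583 s.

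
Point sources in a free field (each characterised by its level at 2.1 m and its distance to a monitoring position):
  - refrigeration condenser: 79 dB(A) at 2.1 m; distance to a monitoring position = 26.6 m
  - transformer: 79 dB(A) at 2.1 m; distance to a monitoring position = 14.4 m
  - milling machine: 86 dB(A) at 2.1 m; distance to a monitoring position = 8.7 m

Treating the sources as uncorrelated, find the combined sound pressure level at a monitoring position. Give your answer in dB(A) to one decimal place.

Propagate each source to the receiver with L = L_ref − 20·log₁₀(r/r_ref), then add intensities.
refrigeration condenser: 79 − 20·log₁₀(26.6/2.1) = 79 − 22.05 = 56.95 dB(A).
transformer: 79 − 20·log₁₀(14.4/2.1) = 79 − 16.72 = 62.28 dB(A).
milling machine: 86 − 20·log₁₀(8.7/2.1) = 86 − 12.35 = 73.65 dB(A).
Σ 10^(L/10) = 2.538e+07 → L_total = 10·log₁₀(2.538e+07) = 74.04 dB(A).

74.0 dB(A)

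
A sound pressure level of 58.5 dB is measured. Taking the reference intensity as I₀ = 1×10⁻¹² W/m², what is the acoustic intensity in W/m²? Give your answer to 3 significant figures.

I = I₀·10^(L/10) = 10⁻¹² × 10^(58.5/10) = 10^(-6.150).

7.08e-07 W/m²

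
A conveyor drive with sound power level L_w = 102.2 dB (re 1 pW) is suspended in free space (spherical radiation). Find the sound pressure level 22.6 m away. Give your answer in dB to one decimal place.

Free-field spherical radiation: L_p = L_w − 10·log₁₀(4π·r²), r = 22.6 m.
4π·r² = 6418 m², 10·log₁₀ of that is 38.074 dB.
L_p = 102.2 − 38.074 = 64.13 dB.

64.1 dB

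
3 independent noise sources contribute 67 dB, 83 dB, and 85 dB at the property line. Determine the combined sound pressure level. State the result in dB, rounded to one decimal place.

87.2 dB

Incoherent sources combine by intensity addition: L_total = 10·log₁₀(Σ 10^(L_i/10)).
Σ 10^(L/10) = 10^(67/10) + 10^(83/10) + 10^(85/10) = 5.208e+08.
L_total = 10·log₁₀(5.208e+08) = 87.17 dB.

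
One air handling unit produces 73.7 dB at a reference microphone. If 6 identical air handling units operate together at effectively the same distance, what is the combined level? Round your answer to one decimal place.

N identical incoherent sources raise the level by 10·log₁₀ N.
L_total = 73.7 + 10·log₁₀(6) = 73.7 + 7.782 = 81.48 dB.

81.5 dB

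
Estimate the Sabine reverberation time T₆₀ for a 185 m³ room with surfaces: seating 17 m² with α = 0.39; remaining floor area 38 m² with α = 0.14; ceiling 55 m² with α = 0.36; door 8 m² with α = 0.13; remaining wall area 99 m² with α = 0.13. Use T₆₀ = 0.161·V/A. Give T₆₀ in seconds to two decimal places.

0.65 s

Summing Sᵢαᵢ: 17·0.39 + 38·0.14 + 55·0.36 + 8·0.13 + 99·0.13 = 45.66 m².
T₆₀ = 0.161·V/A = 0.161·185/45.66 = 0.652 s.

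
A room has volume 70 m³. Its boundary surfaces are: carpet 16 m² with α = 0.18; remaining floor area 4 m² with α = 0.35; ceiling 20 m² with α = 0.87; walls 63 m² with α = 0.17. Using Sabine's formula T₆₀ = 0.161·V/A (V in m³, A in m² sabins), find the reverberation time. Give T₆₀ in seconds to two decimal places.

0.35 s

A = Σ Sᵢαᵢ = 16·0.18 + 4·0.35 + 20·0.87 + 63·0.17 = 32.39 m².
T₆₀ = 0.161·V/A = 0.161·70/32.39 = 0.348 s.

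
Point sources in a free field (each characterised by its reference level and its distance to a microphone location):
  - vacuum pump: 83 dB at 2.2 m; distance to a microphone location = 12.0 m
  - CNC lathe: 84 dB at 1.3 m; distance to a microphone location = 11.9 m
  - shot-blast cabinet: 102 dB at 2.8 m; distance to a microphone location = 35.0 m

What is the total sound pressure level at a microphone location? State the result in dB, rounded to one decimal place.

80.5 dB

First find each source's level at the receiver (point-source: −20·log₁₀(r/r_ref)), then combine on an intensity basis.
vacuum pump: 83 − 20·log₁₀(12.0/2.2) = 83 − 14.74 = 68.26 dB.
CNC lathe: 84 − 20·log₁₀(11.9/1.3) = 84 − 19.23 = 64.77 dB.
shot-blast cabinet: 102 − 20·log₁₀(35.0/2.8) = 102 − 21.94 = 80.06 dB.
Σ 10^(L/10) = 1.111e+08 → L_total = 10·log₁₀(1.111e+08) = 80.46 dB.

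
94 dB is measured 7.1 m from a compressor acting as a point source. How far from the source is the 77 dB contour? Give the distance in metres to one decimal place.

50.3 m

Point-source spreading drops the level by 20·log₁₀(r₂/r₁); inverting, r₂/r₁ = 10^(ΔL/20).
r₂ = 7.1·10^((94−77)/20) = 7.1·10^(17.0/20) = 50.26 m.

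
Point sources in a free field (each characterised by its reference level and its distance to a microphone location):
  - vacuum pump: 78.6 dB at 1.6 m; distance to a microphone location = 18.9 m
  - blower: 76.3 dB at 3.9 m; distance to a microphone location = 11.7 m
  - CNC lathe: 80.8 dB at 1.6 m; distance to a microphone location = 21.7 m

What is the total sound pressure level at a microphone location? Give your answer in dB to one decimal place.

67.7 dB

Apply inverse-square spreading to bring every level to the receiver, then sum 10^(L/10).
vacuum pump: 78.6 − 20·log₁₀(18.9/1.6) = 78.6 − 21.45 = 57.15 dB.
blower: 76.3 − 20·log₁₀(11.7/3.9) = 76.3 − 9.54 = 66.76 dB.
CNC lathe: 80.8 − 20·log₁₀(21.7/1.6) = 80.8 − 22.65 = 58.15 dB.
Σ 10^(L/10) = 5.913e+06 → L_total = 10·log₁₀(5.913e+06) = 67.72 dB.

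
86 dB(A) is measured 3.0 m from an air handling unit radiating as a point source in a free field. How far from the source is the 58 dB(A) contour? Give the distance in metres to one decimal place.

75.4 m

The 28.0 dB drop corresponds to a distance ratio of 10^(28.0/20) for a point source.
r₂ = 3.0·10^((86−58)/20) = 3.0·10^(28.0/20) = 75.36 m.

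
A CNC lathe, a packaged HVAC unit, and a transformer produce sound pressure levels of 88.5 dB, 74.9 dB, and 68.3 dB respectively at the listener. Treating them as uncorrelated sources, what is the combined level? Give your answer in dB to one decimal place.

Incoherent sources combine by intensity addition: L_total = 10·log₁₀(Σ 10^(L_i/10)).
Σ 10^(L/10) = 10^(88.5/10) + 10^(74.9/10) + 10^(68.3/10) = 7.456e+08.
L_total = 10·log₁₀(7.456e+08) = 88.73 dB.

88.7 dB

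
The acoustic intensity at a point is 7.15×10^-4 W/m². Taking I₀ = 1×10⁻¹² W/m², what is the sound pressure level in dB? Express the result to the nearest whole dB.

Dividing by I₀ shifts the exponent by 12: I/I₀ = 7.15×10^8.
L = 10·(0.8543 + 8) = 88.54 dB.

89 dB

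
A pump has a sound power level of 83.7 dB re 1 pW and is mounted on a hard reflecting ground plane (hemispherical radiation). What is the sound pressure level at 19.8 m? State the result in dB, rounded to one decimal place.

49.8 dB

The power spreads over a hemisphere of area 2π·r², so L_p = L_w − 10·log₁₀(2π·r²).
2π·r² = 2463 m², 10·log₁₀ of that is 33.915 dB.
L_p = 83.7 − 33.915 = 49.78 dB.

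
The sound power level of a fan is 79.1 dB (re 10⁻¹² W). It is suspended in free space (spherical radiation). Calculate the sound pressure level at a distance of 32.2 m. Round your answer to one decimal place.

Free-field spherical radiation: L_p = L_w − 10·log₁₀(4π·r²), r = 32.2 m.
4π·r² = 1.303e+04 m², 10·log₁₀ of that is 41.149 dB.
L_p = 79.1 − 41.149 = 37.95 dB.

38.0 dB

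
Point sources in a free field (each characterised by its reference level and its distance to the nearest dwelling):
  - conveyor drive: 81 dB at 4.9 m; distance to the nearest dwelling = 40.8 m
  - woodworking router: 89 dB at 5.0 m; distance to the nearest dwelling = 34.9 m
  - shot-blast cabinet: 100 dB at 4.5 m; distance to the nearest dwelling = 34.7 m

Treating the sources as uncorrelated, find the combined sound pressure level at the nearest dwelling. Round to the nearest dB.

83 dB

Apply inverse-square spreading to bring every level to the receiver, then sum 10^(L/10).
conveyor drive: 81 − 20·log₁₀(40.8/4.9) = 81 − 18.41 = 62.59 dB.
woodworking router: 89 − 20·log₁₀(34.9/5.0) = 89 − 16.88 = 72.12 dB.
shot-blast cabinet: 100 − 20·log₁₀(34.7/4.5) = 100 − 17.74 = 82.26 dB.
Σ 10^(L/10) = 1.863e+08 → L_total = 10·log₁₀(1.863e+08) = 82.70 dB.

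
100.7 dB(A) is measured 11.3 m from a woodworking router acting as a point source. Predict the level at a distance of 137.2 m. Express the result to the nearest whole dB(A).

For a point source, L₂ = L₁ − 20·log₁₀(r₂/r₁).
L₂ = 100.7 − 20·log₁₀(137.2/11.3) = 100.7 − 21.686 = 79.01 dB(A).

79 dB(A)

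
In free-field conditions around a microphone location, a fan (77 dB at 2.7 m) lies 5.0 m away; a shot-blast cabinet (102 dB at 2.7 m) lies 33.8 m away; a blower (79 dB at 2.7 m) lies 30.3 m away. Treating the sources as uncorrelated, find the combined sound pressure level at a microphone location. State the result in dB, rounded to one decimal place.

Propagate each source to the receiver with L = L_ref − 20·log₁₀(r/r_ref), then add intensities.
fan: 77 − 20·log₁₀(5.0/2.7) = 77 − 5.35 = 71.65 dB.
shot-blast cabinet: 102 − 20·log₁₀(33.8/2.7) = 102 − 21.95 = 80.05 dB.
blower: 79 − 20·log₁₀(30.3/2.7) = 79 − 21.00 = 58.00 dB.
Σ 10^(L/10) = 1.164e+08 → L_total = 10·log₁₀(1.164e+08) = 80.66 dB.

80.7 dB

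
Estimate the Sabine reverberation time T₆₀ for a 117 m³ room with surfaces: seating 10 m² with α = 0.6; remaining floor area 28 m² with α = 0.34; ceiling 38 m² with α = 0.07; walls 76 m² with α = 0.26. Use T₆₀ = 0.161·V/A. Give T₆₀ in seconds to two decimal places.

0.50 s

A = Σ Sᵢαᵢ = 10·0.6 + 28·0.34 + 38·0.07 + 76·0.26 = 37.94 m².
T₆₀ = 0.161·V/A = 0.161·117/37.94 = 0.496 s.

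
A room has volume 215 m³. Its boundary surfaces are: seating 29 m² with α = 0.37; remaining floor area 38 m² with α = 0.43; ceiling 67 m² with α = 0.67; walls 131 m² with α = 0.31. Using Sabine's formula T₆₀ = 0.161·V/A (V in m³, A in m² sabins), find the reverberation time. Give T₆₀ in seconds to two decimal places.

0.31 s

Total absorption A = 29·0.37 + 38·0.43 + 67·0.67 + 131·0.31 = 112.57 m² sabins.
T₆₀ = 0.161 × 215 / 112.57 = 0.307 s.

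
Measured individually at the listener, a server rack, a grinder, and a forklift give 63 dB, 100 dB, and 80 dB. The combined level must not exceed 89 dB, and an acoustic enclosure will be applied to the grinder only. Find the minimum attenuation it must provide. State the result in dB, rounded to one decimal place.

Everything except the grinder sums to 10^(63/10) + 10^(80/10) = 1.020e+08 in linear terms, 80.09 dB.
The limit corresponds to 10^(89/10) = 7.943e+08; subtracting the fixed part leaves 6.923e+08 for the grinder, i.e. 88.40 dB.
So the grinder must be reduced from 100 to 88.40 dB: IL = 11.60 dB.

11.6 dB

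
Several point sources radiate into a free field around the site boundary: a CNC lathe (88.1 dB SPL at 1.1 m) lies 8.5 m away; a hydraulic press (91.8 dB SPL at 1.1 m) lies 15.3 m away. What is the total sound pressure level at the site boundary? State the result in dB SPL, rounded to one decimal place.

72.7 dB SPL

Apply inverse-square spreading to bring every level to the receiver, then sum 10^(L/10).
CNC lathe: 88.1 − 20·log₁₀(8.5/1.1) = 88.1 − 17.76 = 70.34 dB SPL.
hydraulic press: 91.8 − 20·log₁₀(15.3/1.1) = 91.8 − 22.87 = 68.93 dB SPL.
Σ 10^(L/10) = 1.864e+07 → L_total = 10·log₁₀(1.864e+07) = 72.70 dB SPL.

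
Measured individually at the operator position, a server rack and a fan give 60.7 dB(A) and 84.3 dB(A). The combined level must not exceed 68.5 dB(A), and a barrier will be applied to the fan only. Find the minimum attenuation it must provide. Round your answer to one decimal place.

The untreated sources together contribute 10^(60.7/10) = 1.175e+06, i.e. 60.70 dB(A).
The limit corresponds to 10^(68.5/10) = 7.079e+06; subtracting the fixed part leaves 5.905e+06 for the fan, i.e. 67.71 dB(A).
Required insertion loss = 84.3 − 67.71 = 16.59 dB.

16.6 dB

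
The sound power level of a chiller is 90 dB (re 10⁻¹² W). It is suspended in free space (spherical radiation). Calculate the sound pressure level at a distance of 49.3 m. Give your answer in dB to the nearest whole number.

Free-field spherical radiation: L_p = L_w − 10·log₁₀(4π·r²), r = 49.3 m.
4π·r² = 3.054e+04 m², 10·log₁₀ of that is 44.849 dB.
L_p = 90 − 44.849 = 45.15 dB.

45 dB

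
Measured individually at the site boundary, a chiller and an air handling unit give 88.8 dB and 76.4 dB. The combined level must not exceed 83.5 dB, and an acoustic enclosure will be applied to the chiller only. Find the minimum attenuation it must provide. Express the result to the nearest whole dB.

The untreated sources together contribute 10^(76.4/10) = 4.365e+07, i.e. 76.40 dB.
The limit corresponds to 10^(83.5/10) = 2.239e+08; subtracting the fixed part leaves 1.802e+08 for the chiller, i.e. 82.56 dB.
So the chiller must be reduced from 88.8 to 82.56 dB: IL = 6.24 dB.

6 dB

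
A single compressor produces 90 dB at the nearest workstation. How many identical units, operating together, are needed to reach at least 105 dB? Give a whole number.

N identical sources give L₁ + 10·log₁₀ N, so require 10·log₁₀ N ≥ 105 − 90 = 15.0 dB.
N ≥ 10^(15.0/10) = 31.623, so N = 32.

32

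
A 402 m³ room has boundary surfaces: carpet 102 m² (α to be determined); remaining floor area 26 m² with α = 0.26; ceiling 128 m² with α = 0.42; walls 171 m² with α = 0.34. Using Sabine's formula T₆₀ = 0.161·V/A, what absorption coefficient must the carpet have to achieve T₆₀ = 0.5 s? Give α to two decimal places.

0.11

A = 0.161·V/T₆₀ = 0.161·402/0.5 = 129.44 m² sabins.
Absorption from the other surfaces = 26·0.26 + 128·0.42 + 171·0.34 = 118.66 m², so the carpet must supply 10.78 m² over 102 m².
α = 10.78/102 = 0.106.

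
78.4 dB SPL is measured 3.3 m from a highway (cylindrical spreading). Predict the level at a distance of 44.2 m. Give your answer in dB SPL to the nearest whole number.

67 dB SPL

For a line source, L₂ = L₁ − 10·log₁₀(r₂/r₁).
L₂ = 78.4 − 10·log₁₀(44.2/3.3) = 78.4 − 11.269 = 67.13 dB SPL.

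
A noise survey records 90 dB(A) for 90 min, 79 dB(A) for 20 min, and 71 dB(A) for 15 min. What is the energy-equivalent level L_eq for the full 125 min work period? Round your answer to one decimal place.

88.7 dB(A)

L_eq = 10·log₁₀[(1/T)·Σ tᵢ·10^(Lᵢ/10)] with T = 125 min.
Σ tᵢ·10^(Lᵢ/10) = 90·10^(90/10) + 20·10^(79/10) + 15·10^(71/10) = 9.178e+10.
L_eq = 10·log₁₀(9.178e+10/125) = 88.66 dB(A).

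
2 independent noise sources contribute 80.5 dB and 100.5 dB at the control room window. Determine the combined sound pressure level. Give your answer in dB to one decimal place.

For uncorrelated sources the intensities add, so convert each level to linear form, sum, and take 10·log₁₀ of the total.
Σ 10^(L/10) = 10^(80.5/10) + 10^(100.5/10) = 1.133e+10.
L_total = 10·log₁₀(1.133e+10) = 100.54 dB.

100.5 dB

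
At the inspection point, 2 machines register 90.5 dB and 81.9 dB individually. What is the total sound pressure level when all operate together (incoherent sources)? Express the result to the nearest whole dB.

For uncorrelated sources the intensities add, so convert each level to linear form, sum, and take 10·log₁₀ of the total.
Σ 10^(L/10) = 10^(90.5/10) + 10^(81.9/10) = 1.277e+09.
L_total = 10·log₁₀(1.277e+09) = 91.06 dB.

91 dB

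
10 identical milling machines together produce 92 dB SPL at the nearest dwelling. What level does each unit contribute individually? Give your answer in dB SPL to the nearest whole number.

10 equal contributions raise the level by 10·log₁₀ 10 = 10.000 dB, so each unit alone gives 92 − 10.000.

82 dB SPL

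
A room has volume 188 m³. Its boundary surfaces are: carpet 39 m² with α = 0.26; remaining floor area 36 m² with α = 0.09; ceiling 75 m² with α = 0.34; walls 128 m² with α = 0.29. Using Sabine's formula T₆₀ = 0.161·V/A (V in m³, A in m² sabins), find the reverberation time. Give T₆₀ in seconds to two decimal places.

0.40 s

Summing Sᵢαᵢ: 39·0.26 + 36·0.09 + 75·0.34 + 128·0.29 = 76.00 m².
T₆₀ = 0.161·V/A = 0.161·188/76.00 = 0.398 s.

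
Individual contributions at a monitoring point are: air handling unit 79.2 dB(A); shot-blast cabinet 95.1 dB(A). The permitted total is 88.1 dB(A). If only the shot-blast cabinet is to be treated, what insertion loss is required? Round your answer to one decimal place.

Everything except the shot-blast cabinet sums to 10^(79.2/10) = 8.318e+07 in linear terms, 79.20 dB(A).
The limit corresponds to 10^(88.1/10) = 6.457e+08; subtracting the fixed part leaves 5.625e+08 for the shot-blast cabinet, i.e. 87.50 dB(A).
Required insertion loss = 95.1 − 87.50 = 7.60 dB.

7.6 dB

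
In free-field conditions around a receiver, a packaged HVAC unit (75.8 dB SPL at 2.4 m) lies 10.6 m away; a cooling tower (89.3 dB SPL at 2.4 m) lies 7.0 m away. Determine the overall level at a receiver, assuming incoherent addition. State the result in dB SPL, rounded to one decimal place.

80.1 dB SPL

First find each source's level at the receiver (point-source: −20·log₁₀(r/r_ref)), then combine on an intensity basis.
packaged HVAC unit: 75.8 − 20·log₁₀(10.6/2.4) = 75.8 − 12.90 = 62.90 dB SPL.
cooling tower: 89.3 − 20·log₁₀(7.0/2.4) = 89.3 − 9.30 = 80.00 dB SPL.
Σ 10^(L/10) = 1.020e+08 → L_total = 10·log₁₀(1.020e+08) = 80.09 dB SPL.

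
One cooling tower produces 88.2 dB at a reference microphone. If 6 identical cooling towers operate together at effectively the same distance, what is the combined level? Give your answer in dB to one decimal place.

L_total = L₁ + 10·log₁₀ N for N identical incoherent sources.
L_total = 88.2 + 10·log₁₀(6) = 88.2 + 7.782 = 95.98 dB.

96.0 dB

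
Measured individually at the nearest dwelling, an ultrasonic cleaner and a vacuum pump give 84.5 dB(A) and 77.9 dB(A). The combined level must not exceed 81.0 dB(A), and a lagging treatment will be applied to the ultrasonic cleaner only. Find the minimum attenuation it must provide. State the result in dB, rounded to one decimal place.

Fixed contribution from the other source: Σ 10^(L/10) = 10^(77.9/10) = 6.166e+07 (77.90 dB(A)).
The limit corresponds to 10^(81.0/10) = 1.259e+08; subtracting the fixed part leaves 6.423e+07 for the ultrasonic cleaner, i.e. 78.08 dB(A).
So the ultrasonic cleaner must be reduced from 84.5 to 78.08 dB(A): IL = 6.42 dB.

6.4 dB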